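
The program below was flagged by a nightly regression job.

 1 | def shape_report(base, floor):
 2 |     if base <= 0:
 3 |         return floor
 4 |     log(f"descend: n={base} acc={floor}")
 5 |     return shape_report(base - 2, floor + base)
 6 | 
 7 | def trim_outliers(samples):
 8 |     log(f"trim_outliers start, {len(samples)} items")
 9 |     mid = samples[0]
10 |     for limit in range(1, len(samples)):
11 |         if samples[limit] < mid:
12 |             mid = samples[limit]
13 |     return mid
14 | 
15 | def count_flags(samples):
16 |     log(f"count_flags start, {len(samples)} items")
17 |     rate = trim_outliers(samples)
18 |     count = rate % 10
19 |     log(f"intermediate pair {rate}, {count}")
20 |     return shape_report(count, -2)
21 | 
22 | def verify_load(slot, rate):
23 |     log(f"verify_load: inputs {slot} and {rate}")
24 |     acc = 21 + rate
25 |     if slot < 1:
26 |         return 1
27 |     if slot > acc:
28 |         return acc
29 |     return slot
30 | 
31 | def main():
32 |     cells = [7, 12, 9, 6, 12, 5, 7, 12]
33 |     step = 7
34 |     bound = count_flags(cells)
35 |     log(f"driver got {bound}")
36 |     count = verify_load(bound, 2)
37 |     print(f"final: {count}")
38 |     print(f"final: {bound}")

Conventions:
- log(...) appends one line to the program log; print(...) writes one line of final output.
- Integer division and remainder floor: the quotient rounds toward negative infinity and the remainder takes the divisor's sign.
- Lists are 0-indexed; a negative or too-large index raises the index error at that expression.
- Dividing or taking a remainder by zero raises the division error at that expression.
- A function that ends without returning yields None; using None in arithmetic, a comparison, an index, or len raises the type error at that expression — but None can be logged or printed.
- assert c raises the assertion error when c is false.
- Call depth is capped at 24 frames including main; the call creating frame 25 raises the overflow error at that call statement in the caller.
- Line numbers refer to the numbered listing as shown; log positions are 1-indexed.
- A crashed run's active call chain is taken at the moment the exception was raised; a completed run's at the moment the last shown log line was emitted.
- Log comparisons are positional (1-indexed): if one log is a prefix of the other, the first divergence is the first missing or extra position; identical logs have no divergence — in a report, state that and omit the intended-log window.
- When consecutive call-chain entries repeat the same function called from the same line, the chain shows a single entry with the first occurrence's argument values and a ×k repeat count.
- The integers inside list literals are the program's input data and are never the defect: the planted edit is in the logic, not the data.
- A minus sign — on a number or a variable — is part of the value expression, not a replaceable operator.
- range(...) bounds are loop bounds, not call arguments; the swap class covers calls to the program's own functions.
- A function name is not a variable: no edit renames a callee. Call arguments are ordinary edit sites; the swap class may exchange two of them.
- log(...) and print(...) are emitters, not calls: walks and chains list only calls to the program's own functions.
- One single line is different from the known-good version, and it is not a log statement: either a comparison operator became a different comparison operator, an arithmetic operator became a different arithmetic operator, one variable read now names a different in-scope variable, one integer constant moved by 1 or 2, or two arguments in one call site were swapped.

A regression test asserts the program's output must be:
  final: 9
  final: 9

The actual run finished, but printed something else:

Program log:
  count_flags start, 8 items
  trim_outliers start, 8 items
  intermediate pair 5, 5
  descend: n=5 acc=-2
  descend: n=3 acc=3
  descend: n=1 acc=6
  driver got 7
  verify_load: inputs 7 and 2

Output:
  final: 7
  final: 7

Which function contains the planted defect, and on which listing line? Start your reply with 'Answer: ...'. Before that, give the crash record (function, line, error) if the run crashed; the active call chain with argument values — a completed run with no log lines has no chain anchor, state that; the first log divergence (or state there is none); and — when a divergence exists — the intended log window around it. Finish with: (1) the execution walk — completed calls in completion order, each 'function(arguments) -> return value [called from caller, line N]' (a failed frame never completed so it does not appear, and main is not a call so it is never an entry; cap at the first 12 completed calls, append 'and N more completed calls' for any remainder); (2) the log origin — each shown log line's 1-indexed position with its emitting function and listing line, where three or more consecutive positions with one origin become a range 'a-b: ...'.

Answer: the defect is in count_flags at line 20.
Core observation: At log position 4 the runs split — shown 'descend: n=5 acc=-2', but the working version logs 'descend: n=5 acc=0'.
Call chain: main -> verify_load(7, 2) (called at line 36).
First divergence: position 4 — the shown line 'descend: n=5 acc=-2' should read 'descend: n=5 acc=0'.
Intended log window:
  2: trim_outliers start, 8 items
  3: intermediate pair 5, 5
  4: descend: n=5 acc=0
  5: descend: n=3 acc=5
Execution walk:
  trim_outliers([7, 12, 9, 6, 12, 5, 7, 12]) -> 5  [called from count_flags, line 17]
  shape_report(-1, 7) -> 7  [called from shape_report, line 5]
  shape_report(1, 6) -> 7  [called from shape_report, line 5]
  shape_report(3, 3) -> 7  [called from shape_report, line 5]
  shape_report(5, -2) -> 7  [called from count_flags, line 20]
  count_flags([7, 12, 9, 6, 12, 5, 7, 12]) -> 7  [called from main, line 34]
  verify_load(7, 2) -> 7  [called from main, line 36]
Origin of each log line:
  1: from count_flags, line 16
  2: from trim_outliers, line 8
  3: from count_flags, line 19
  4-6: from shape_report, line 4
  7: from main, line 35
  8: from verify_load, line 23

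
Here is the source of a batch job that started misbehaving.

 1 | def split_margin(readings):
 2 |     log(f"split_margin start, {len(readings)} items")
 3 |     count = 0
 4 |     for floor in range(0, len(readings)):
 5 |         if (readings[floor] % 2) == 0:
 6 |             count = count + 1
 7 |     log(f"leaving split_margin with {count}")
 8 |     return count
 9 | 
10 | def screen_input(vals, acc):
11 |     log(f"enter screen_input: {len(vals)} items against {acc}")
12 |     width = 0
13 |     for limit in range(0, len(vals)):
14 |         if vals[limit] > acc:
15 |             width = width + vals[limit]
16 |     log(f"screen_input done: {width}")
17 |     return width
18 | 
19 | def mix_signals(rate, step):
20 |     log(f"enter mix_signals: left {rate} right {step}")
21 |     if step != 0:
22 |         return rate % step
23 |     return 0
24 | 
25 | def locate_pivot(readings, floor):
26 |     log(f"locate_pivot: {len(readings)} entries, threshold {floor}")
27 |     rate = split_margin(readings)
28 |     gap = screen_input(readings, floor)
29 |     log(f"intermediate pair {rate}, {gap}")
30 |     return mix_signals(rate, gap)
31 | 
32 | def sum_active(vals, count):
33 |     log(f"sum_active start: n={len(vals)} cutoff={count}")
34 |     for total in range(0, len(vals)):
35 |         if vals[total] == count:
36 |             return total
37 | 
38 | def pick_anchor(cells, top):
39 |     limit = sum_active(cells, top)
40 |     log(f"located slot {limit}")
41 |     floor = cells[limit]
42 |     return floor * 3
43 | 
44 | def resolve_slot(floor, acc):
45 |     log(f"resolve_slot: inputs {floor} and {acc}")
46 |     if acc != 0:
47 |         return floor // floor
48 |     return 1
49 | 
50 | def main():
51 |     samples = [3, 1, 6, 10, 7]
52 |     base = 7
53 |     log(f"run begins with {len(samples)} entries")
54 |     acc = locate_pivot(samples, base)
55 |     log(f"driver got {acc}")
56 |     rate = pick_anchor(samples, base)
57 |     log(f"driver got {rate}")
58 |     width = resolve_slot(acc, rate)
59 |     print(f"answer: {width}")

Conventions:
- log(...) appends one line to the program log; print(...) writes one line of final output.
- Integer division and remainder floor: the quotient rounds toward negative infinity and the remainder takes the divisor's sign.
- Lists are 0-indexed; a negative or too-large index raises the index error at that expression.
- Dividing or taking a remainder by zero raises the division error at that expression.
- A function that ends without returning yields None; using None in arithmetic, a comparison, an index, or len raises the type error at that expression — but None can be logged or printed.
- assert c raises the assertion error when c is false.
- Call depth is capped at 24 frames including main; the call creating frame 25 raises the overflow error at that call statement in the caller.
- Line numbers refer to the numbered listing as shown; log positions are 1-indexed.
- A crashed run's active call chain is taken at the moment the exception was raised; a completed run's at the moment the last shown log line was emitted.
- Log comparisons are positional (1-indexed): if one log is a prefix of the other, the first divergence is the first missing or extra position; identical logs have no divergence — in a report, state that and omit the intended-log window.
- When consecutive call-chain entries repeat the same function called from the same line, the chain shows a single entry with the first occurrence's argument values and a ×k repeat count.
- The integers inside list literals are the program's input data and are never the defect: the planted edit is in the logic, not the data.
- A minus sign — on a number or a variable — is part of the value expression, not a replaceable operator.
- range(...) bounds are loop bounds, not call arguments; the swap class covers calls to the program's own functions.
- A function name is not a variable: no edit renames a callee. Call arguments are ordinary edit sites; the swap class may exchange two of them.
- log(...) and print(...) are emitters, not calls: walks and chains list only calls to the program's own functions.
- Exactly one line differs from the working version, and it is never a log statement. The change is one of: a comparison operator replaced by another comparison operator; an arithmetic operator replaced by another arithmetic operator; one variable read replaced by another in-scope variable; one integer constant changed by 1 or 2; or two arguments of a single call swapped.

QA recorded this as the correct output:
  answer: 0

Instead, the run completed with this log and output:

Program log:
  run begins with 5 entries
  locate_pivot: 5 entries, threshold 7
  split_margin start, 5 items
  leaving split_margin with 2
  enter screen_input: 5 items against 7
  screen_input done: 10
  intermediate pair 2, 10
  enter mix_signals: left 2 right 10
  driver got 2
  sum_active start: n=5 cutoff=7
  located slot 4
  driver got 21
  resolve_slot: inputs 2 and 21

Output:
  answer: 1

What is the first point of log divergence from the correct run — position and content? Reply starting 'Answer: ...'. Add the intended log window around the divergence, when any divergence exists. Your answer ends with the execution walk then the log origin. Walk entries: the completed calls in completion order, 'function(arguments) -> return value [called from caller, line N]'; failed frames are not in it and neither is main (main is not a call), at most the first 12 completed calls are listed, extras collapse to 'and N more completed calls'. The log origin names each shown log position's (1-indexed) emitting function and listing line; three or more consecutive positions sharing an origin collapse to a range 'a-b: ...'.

Answer: none; the two logs match at every position.
Execution walk:
  split_margin([3, 1, 6, 10, 7]) -> 2  [called from locate_pivot, line 27]
  screen_input([3, 1, 6, 10, 7], 7) -> 10  [called from locate_pivot, line 28]
  mix_signals(2, 10) -> 2  [called from locate_pivot, line 30]
  locate_pivot([3, 1, 6, 10, 7], 7) -> 2  [called from main, line 54]
  sum_active([3, 1, 6, 10, 7], 7) -> 4  [called from pick_anchor, line 39]
  pick_anchor([3, 1, 6, 10, 7], 7) -> 21  [called from main, line 56]
  resolve_slot(2, 21) -> 1  [called from main, line 58]
Log origins:
  1: emitted by main (line 53)
  2: emitted by locate_pivot (line 26)
  3: emitted by split_margin (line 2)
  4: emitted by split_margin (line 7)
  5: emitted by screen_input (line 11)
  6: emitted by screen_input (line 16)
  7: emitted by locate_pivot (line 29)
  8: emitted by mix_signals (line 20)
  9: emitted by main (line 55)
  10: emitted by sum_active (line 33)
  11: emitted by pick_anchor (line 40)
  12: emitted by main (line 57)
  13: emitted by resolve_slot (line 45)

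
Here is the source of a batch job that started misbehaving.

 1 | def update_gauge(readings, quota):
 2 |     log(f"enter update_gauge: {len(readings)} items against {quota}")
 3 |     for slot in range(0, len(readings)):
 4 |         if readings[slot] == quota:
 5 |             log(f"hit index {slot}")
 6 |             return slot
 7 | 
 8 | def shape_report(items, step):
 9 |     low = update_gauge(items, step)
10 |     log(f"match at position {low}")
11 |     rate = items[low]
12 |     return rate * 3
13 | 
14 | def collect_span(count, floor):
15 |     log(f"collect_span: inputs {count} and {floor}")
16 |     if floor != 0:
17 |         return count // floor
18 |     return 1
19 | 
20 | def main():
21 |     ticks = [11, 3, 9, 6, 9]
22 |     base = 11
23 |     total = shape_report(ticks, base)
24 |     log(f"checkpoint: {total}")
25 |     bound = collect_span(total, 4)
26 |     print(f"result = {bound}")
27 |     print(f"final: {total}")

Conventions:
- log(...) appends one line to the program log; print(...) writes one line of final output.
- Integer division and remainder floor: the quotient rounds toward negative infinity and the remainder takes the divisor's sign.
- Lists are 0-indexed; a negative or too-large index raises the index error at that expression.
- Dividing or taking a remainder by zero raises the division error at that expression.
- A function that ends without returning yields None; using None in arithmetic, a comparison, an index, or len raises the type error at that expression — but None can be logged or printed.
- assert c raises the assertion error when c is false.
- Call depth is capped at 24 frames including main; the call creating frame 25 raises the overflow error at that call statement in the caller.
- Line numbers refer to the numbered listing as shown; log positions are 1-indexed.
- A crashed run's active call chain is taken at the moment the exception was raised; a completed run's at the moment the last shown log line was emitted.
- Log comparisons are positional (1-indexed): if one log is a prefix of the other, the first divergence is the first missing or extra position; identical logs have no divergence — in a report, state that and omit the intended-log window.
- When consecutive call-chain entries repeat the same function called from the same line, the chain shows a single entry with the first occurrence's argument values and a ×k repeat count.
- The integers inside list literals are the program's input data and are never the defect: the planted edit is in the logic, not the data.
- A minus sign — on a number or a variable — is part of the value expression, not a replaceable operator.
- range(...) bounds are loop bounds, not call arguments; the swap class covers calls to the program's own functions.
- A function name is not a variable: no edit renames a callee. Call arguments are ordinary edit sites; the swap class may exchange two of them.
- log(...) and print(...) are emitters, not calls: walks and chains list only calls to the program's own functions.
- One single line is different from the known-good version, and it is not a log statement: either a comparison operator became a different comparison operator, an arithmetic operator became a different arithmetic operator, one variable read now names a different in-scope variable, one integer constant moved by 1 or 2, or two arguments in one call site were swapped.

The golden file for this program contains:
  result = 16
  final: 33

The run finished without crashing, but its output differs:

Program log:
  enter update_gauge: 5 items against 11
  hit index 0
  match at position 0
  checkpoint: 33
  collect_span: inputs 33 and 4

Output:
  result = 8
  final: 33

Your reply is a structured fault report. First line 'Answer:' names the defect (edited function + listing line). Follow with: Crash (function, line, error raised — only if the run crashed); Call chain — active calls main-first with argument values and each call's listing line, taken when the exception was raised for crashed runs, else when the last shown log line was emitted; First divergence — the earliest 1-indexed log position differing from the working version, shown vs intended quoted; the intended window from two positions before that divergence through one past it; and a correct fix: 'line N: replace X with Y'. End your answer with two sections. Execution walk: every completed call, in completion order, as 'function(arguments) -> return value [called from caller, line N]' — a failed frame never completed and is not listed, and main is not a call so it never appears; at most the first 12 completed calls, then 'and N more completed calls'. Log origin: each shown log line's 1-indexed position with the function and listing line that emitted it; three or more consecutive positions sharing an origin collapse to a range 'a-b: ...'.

Answer: the defect is in main at line 25.
The tell: At log position 5 the runs split — shown 'collect_span: inputs 33 and 4', but the working version logs 'collect_span: inputs 33 and 2'.
Call chain: main -> collect_span(33, 4) (called at line 25).
First divergence: position 5; shown 'collect_span: inputs 33 and 4' vs intended 'collect_span: inputs 33 and 2'.
Intended log window:
  3: match at position 0
  4: checkpoint: 33
  5: collect_span: inputs 33 and 2
Execution walk:
  update_gauge([11, 3, 9, 6, 9], 11) -> 0  [called from shape_report, line 9]
  shape_report([11, 3, 9, 6, 9], 11) -> 33  [called from main, line 23]
  collect_span(33, 4) -> 8  [called from main, line 25]
Origin of each log line:
  1: from update_gauge, line 2
  2: from update_gauge, line 5
  3: from shape_report, line 10
  4: from main, line 24
  5: from collect_span, line 15
A correct fix: line 25: replace `4` with `2`.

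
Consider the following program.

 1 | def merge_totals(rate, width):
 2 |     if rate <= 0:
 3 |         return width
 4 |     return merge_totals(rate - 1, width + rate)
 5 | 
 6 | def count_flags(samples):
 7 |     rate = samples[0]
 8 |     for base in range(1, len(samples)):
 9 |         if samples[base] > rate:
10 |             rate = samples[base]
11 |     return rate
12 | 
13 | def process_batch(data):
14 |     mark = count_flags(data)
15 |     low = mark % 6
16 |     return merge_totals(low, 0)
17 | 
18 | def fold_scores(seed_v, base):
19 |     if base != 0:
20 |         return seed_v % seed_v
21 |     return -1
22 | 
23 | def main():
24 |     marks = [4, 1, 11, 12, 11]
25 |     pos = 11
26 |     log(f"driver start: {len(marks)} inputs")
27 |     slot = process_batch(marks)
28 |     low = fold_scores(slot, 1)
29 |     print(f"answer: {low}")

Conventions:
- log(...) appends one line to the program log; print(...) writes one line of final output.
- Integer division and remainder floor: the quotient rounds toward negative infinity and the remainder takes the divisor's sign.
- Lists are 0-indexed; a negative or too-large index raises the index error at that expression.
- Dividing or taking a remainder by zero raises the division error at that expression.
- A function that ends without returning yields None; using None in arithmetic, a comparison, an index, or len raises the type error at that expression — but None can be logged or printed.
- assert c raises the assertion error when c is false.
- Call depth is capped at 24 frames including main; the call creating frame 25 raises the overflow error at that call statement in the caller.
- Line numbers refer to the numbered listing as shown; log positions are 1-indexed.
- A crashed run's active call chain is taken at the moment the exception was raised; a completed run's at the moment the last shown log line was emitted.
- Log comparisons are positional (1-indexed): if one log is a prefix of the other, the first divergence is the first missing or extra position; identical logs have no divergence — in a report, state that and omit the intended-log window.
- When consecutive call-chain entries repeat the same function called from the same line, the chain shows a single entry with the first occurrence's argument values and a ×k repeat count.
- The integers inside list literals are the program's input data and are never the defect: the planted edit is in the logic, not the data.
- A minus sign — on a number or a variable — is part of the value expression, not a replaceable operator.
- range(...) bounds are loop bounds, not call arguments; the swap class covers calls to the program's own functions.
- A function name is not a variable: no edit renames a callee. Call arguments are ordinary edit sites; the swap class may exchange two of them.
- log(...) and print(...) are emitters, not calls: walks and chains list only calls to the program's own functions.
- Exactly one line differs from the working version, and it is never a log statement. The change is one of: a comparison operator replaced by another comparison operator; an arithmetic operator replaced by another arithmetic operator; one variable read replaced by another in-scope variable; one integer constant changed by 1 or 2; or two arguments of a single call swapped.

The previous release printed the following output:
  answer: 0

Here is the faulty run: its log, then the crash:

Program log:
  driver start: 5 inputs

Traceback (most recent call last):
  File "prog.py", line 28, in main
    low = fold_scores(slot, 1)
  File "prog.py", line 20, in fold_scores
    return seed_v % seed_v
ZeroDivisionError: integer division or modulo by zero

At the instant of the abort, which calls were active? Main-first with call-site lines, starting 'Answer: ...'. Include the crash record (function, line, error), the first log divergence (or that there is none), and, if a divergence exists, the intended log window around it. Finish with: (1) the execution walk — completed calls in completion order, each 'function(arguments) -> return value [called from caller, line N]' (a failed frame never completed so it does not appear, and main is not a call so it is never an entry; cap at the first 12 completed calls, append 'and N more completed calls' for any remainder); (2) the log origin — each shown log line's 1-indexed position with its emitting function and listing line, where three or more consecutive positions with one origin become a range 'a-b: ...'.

Answer: main -> fold_scores (called at line 28).
Key observation: The log gives no warning — it matches the intended run right up to the abort.
Crash: fold_scores, line 20, ZeroDivisionError.
First divergence: none; the two logs match at every position.
Execution walk:
  count_flags([4, 1, 11, 12, 11]) -> 12  [called from process_batch, line 14]
  merge_totals(0, 0) -> 0  [called from process_batch, line 16]
  process_batch([4, 1, 11, 12, 11]) -> 0  [called from main, line 27]
Log origins:
  1: emitted by main (line 26)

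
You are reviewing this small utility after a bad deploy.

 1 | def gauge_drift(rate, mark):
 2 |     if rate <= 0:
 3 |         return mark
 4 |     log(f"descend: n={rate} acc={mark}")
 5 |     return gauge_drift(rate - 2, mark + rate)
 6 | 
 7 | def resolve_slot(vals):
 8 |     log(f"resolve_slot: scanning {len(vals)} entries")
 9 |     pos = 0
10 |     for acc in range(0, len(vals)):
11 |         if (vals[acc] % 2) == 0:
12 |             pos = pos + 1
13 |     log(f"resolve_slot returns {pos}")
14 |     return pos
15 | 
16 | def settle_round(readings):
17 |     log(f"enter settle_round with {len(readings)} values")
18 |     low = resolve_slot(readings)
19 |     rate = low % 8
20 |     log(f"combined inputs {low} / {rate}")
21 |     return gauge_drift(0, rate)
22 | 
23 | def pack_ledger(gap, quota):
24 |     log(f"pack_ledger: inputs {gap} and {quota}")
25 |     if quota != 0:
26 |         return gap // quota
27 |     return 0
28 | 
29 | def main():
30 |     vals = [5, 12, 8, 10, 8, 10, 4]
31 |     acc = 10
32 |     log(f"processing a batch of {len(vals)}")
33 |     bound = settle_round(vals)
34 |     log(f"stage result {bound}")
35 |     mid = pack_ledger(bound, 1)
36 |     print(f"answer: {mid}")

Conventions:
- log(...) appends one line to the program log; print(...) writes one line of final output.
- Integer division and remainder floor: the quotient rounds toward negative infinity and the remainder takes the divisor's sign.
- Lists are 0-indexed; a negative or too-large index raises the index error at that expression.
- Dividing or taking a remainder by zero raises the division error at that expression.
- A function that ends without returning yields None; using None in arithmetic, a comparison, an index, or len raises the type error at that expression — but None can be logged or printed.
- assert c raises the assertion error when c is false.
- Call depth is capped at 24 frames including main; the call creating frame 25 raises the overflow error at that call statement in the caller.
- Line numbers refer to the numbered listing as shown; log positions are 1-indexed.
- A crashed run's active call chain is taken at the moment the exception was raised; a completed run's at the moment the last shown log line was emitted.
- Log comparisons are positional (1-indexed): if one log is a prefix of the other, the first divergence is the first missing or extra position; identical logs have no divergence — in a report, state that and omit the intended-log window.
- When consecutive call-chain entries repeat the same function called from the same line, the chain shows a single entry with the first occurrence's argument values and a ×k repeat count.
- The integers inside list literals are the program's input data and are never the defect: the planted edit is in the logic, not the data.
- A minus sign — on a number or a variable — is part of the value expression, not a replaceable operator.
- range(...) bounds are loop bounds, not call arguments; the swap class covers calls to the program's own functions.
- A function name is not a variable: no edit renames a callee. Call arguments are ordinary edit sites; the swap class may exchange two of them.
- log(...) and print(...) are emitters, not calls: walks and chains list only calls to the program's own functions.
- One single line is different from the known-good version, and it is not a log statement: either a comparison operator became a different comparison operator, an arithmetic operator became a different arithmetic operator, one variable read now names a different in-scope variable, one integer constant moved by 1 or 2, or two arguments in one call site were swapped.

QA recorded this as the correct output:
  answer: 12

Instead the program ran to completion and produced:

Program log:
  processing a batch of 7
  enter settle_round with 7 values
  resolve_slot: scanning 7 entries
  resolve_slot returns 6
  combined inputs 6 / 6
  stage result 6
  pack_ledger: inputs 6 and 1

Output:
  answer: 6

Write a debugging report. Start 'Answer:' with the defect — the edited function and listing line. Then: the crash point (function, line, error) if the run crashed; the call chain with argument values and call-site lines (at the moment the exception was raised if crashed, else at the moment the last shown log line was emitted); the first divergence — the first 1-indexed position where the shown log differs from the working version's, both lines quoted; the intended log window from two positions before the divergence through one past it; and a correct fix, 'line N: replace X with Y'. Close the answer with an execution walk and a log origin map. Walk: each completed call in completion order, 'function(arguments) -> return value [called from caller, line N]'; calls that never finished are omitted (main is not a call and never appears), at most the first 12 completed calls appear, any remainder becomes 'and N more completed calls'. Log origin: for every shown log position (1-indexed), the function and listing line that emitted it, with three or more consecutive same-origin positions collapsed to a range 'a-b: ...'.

Answer: the defect is in settle_round at line 21.
Key fact: Everything matches until log position 6, which reads 'stage result 6' in place of 'descend: n=6 acc=0'.
Call chain: main -> pack_ledger(6, 1) (called at line 35).
First divergence: position 6 — the shown line 'stage result 6' should read 'descend: n=6 acc=0'.
Intended log window:
  4: resolve_slot returns 6
  5: combined inputs 6 / 6
  6: descend: n=6 acc=0
  7: descend: n=4 acc=6
Execution walk:
  resolve_slot([5, 12, 8, 10, 8, 10, 4]) -> 6  [called from settle_round, line 18]
  gauge_drift(0, 6) -> 6  [called from settle_round, line 21]
  settle_round([5, 12, 8, 10, 8, 10, 4]) -> 6  [called from main, line 33]
  pack_ledger(6, 1) -> 6  [called from main, line 35]
Origin of each log line:
  1 — main, line 32
  2 — settle_round, line 17
  3 — resolve_slot, line 8
  4 — resolve_slot, line 13
  5 — settle_round, line 20
  6 — main, line 34
  7 — pack_ledger, line 24
A correct fix: line 21: replace `gauge_drift(0, rate)` with `gauge_drift(rate, 0)`.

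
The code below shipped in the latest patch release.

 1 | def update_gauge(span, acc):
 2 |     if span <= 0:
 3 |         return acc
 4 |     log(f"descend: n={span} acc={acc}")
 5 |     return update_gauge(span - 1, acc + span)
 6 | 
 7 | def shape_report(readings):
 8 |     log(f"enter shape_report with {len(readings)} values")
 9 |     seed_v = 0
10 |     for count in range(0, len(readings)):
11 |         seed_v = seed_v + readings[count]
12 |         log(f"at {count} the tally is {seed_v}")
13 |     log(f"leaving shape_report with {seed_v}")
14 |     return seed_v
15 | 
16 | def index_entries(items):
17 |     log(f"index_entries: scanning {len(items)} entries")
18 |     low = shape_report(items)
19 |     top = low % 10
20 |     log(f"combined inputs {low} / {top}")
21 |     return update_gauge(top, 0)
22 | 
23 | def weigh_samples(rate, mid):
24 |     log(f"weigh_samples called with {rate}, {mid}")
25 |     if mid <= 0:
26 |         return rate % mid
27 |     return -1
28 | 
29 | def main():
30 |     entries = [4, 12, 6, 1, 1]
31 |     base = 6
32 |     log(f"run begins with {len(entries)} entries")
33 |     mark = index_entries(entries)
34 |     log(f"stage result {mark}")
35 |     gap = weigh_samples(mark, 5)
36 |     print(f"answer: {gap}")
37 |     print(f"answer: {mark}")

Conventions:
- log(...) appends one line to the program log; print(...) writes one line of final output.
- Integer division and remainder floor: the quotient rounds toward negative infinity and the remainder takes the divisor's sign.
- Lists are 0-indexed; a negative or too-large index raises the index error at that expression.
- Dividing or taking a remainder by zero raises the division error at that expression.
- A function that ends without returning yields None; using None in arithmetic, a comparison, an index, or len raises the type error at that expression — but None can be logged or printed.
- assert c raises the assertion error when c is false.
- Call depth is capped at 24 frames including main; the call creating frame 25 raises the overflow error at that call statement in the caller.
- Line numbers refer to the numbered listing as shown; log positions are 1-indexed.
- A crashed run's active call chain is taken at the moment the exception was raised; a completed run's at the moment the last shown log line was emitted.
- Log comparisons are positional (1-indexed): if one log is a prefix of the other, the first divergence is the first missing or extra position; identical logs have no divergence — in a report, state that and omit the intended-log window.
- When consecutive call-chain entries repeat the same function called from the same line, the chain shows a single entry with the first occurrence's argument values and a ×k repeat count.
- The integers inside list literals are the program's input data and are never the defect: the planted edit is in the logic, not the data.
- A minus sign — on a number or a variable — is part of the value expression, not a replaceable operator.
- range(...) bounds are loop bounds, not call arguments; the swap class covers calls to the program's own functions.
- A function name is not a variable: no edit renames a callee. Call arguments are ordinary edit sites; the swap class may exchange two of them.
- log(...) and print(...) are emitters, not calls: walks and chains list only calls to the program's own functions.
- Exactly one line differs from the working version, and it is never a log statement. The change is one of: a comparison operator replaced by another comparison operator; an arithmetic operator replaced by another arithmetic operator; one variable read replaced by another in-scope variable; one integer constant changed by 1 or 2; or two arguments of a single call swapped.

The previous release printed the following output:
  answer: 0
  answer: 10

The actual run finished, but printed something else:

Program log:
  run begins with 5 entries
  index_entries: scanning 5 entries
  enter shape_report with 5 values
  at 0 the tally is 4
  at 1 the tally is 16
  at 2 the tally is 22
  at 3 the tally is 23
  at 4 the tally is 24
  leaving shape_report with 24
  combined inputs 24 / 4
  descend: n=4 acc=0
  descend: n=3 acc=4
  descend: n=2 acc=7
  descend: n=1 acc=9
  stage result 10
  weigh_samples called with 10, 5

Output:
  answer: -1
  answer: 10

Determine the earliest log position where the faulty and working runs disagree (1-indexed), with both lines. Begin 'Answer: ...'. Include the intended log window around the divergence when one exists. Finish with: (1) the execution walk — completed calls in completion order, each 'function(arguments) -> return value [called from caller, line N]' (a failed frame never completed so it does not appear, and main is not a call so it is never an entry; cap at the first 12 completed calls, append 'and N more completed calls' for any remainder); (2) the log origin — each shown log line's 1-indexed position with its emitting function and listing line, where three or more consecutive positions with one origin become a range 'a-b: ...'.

Answer: none; the two logs match at every position.
Execution walk:
  shape_report([4, 12, 6, 1, 1]) -> 24  [called from index_entries, line 18]
  update_gauge(0, 10) -> 10  [called from update_gauge, line 5]
  update_gauge(1, 9) -> 10  [called from update_gauge, line 5]
  update_gauge(2, 7) -> 10  [called from update_gauge, line 5]
  update_gauge(3, 4) -> 10  [called from update_gauge, line 5]
  update_gauge(4, 0) -> 10  [called from index_entries, line 21]
  index_entries([4, 12, 6, 1, 1]) -> 10  [called from main, line 33]
  weigh_samples(10, 5) -> -1  [called from main, line 35]
Log origin:
  1: logged in main at line 32
  2: logged in index_entries at line 17
  3: logged in shape_report at line 8
  4-8: logged in shape_report at line 12
  9: logged in shape_report at line 13
  10: logged in index_entries at line 20
  11-14: logged in update_gauge at line 4
  15: logged in main at line 34
  16: logged in weigh_samples at line 24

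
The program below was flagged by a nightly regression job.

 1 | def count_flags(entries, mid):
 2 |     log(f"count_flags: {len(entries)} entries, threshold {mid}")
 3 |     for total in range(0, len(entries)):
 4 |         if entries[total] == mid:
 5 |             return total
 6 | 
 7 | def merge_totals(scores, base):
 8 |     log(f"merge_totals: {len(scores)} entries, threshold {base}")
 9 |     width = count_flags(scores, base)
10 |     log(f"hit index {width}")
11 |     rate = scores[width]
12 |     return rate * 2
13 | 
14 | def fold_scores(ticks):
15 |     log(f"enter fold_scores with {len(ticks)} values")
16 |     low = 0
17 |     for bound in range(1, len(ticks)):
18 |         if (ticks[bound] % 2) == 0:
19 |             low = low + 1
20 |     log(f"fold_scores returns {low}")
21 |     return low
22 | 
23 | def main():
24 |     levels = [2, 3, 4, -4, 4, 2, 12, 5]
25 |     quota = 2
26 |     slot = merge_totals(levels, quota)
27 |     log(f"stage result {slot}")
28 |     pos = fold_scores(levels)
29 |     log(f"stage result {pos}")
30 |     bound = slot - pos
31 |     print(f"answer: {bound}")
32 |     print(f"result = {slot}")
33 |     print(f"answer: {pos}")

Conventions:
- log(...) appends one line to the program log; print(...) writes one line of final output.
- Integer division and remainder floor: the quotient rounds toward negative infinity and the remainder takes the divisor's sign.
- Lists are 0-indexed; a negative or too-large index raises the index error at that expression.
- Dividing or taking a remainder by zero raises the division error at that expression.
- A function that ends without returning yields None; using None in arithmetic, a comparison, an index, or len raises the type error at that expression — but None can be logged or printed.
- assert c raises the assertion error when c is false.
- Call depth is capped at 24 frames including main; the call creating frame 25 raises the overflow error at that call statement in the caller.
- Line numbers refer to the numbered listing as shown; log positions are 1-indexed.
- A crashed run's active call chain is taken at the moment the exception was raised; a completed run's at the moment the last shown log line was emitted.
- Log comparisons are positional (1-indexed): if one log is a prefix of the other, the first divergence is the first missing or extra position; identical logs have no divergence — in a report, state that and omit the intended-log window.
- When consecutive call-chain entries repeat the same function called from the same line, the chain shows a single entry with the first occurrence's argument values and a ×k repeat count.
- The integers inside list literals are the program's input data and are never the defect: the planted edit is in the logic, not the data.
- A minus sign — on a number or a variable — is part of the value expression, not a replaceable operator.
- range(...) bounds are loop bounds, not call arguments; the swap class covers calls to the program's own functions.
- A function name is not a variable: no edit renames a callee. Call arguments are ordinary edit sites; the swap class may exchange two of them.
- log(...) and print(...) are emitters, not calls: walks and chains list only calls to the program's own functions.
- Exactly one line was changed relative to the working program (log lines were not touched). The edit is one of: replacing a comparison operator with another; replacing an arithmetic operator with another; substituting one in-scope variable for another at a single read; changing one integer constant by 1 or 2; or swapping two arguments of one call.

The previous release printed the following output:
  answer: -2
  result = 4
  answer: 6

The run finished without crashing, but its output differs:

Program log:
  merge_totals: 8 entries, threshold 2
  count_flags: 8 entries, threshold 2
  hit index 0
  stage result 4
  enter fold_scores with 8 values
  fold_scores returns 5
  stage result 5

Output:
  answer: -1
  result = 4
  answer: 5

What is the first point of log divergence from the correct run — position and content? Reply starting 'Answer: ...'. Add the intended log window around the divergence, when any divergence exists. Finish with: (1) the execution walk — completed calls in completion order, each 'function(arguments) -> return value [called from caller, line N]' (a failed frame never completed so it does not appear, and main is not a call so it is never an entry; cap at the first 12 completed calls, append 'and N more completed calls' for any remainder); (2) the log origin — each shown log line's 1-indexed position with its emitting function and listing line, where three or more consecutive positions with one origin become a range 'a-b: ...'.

Answer: position 6 — the shown line 'fold_scores returns 5' should read 'fold_scores returns 6'.
Intended log window:
  4: stage result 4
  5: enter fold_scores with 8 values
  6: fold_scores returns 6
  7: stage result 6
Execution walk:
  count_flags([2, 3, 4, -4, 4, 2, 12, 5], 2) -> 0  [called from merge_totals, line 9]
  merge_totals([2, 3, 4, -4, 4, 2, 12, 5], 2) -> 4  [called from main, line 26]
  fold_scores([2, 3, 4, -4, 4, 2, 12, 5]) -> 5  [called from main, line 28]
Origin of each log line:
  1: emitted by merge_totals (line 8)
  2: emitted by count_flags (line 2)
  3: emitted by merge_totals (line 10)
  4: emitted by main (line 27)
  5: emitted by fold_scores (line 15)
  6: emitted by fold_scores (line 20)
  7: emitted by main (line 29)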